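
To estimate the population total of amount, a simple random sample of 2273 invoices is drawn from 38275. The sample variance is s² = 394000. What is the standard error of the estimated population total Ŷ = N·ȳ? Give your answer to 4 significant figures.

Var(Ŷ) = N²·Var(ȳ) = N²·(1 − n/N)·s²/n.
f = 2273/38275 = 0.05938602; Var(ȳ) = 0.94061398·394000/2273 = 163.04527.
Var(Ŷ) = 38275² · 163.04527 = 2.3885735 × 10^11.
SE(Ŷ) = √(2.3885735 × 10^11) = 488700.

488700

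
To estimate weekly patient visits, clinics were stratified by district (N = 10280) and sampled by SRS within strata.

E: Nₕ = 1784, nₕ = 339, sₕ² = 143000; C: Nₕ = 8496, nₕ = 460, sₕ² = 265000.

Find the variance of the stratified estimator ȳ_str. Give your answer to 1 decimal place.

Var(ȳ_str) = Σₕ Wₕ²(1 − fₕ)sₕ²/nₕ with Wₕ = Nₕ/N, N = 10280.
E: Wₕ = 0.17354086; term = 0.17354086²·(1 − 0.19002242)·143000/339 = 10.289939.
C: Wₕ = 0.82645914; term = 0.82645914²·(1 − 0.05414313)·265000/460 = 372.18275.
Sum = 382.47269.

382.5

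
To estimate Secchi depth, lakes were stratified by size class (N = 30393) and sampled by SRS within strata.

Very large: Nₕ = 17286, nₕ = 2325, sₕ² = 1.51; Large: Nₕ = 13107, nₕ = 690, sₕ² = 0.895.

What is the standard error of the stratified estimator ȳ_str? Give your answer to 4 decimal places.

Var(ȳ_str) = Σₕ Wₕ²(1 − fₕ)sₕ²/nₕ with Wₕ = Nₕ/N, N = 30393.
Very large: Wₕ = 0.56874938; term = 0.56874938²·(1 − 0.13450191)·1.51/2325 = 1.8182851 × 10^-4.
Large: Wₕ = 0.43125062; term = 0.43125062²·(1 − 0.05264363)·0.895/690 = 2.2853188 × 10^-4.
Sum = 4.1036039 × 10^-4.
SE = √(4.1036039 × 10^-4) = 0.0203.

0.0203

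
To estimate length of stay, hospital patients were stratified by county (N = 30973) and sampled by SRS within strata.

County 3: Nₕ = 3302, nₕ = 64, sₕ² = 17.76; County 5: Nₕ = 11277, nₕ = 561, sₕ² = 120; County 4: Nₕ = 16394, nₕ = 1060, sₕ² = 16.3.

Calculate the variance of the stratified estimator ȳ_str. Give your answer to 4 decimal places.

0.0341

Var(ȳ_str) = Σₕ Wₕ²(1 − fₕ)sₕ²/nₕ with Wₕ = Nₕ/N, N = 30973.
County 3: Wₕ = 0.10660898; term = 0.10660898²·(1 − 0.01938219)·17.76/64 = 0.0030927895.
County 5: Wₕ = 0.36409131; term = 0.36409131²·(1 − 0.04974727)·120/561 = 0.026944996.
County 4: Wₕ = 0.52929971; term = 0.52929971²·(1 − 0.06465780)·16.3/1060 = 0.004029541.
Sum = 0.034067327.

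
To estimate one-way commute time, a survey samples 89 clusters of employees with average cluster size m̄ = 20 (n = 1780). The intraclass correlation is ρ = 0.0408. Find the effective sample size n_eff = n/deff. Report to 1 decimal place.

1002.7

deff = 1 + (20 − 1)·0.0408 = 1 + 0.7752 = 1.7752.
n_eff = 1780 / 1.7752 = 1002.7.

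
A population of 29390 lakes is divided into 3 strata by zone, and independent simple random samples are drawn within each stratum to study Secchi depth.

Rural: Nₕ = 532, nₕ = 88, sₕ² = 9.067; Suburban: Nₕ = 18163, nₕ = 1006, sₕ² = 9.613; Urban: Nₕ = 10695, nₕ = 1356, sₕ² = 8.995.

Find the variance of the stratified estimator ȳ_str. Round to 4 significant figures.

0.004243

Var(ȳ_str) = Σₕ Wₕ²(1 − fₕ)sₕ²/nₕ with Wₕ = Nₕ/N, N = 29390.
Rural: Wₕ = 0.01810140; term = 0.01810140²·(1 − 0.16541353)·9.067/88 = 2.8175808 × 10^-5.
Suburban: Wₕ = 0.61799932; term = 0.61799932²·(1 − 0.05538733)·9.613/1006 = 0.0034473924.
Urban: Wₕ = 0.36389929; term = 0.36389929²·(1 − 0.12678822)·8.995/1356 = 7.6704964 × 10^-4.
Sum = 0.0042426178.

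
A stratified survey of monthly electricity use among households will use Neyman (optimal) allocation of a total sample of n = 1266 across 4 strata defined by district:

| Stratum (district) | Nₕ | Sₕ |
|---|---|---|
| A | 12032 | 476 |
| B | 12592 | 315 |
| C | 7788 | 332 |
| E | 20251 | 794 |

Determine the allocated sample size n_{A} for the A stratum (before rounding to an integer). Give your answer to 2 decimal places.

Neyman allocation: nₕ = n·NₕSₕ / Σⱼ NⱼSⱼ.
Σ NⱼSⱼ = 12032·476 + 12592·315 + 7788·332 + 20251·794 = 2.8358622 × 10^7.
n_{A} = 1266·12032·476 / (2.8358622 × 10^7) = 255.68.

255.68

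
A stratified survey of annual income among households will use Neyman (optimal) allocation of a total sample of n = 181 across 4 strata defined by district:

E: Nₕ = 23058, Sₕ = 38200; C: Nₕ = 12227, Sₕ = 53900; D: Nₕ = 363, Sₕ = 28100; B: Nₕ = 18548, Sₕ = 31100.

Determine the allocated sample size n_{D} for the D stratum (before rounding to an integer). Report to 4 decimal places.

0.8681

Neyman allocation: nₕ = n·NₕSₕ / Σⱼ NⱼSⱼ.
Σ NⱼSⱼ = 23058·38200 + 12227·53900 + 363·28100 + 18548·31100 = 2.126894 × 10^9.
n_{D} = 181·363·28100 / (2.126894 × 10^9) = 0.8681.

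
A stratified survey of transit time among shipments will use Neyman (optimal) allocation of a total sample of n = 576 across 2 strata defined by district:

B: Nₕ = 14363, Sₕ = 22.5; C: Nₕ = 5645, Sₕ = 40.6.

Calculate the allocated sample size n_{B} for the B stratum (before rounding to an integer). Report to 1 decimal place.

Neyman allocation: nₕ = n·NₕSₕ / Σⱼ NⱼSⱼ.
Σ NⱼSⱼ = 14363·22.5 + 5645·40.6 = 552354.5.
n_{B} = 576·14363·22.5 / 552354.5 = 337.0.

337.0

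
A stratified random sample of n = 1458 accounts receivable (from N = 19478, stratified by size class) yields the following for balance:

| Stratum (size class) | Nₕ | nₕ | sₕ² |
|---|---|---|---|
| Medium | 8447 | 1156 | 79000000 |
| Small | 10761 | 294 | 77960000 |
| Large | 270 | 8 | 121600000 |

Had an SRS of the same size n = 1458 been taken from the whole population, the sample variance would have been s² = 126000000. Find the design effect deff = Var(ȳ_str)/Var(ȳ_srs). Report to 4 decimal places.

Var(ȳ_str) = Σ Wₕ²(1−fₕ)sₕ²/nₕ with Wₕ = Nₕ/19478:
  Medium: (8447/19478)²·(1−1156/8447)·79000000/1156 = 11093.539
  Small: (10761/19478)²·(1−294/10761)·77960000/294 = 78724.631
  Large: (270/19478)²·(1−8/270)·121600000/8 = 2834.131
  → Var(ȳ_str) = 92652.301.
Var(ȳ_srs) = (1 − 1458/19478)·126000000/1458 = 79950.916.
deff = 92652.301 / 79950.916 = 1.1589.

1.1589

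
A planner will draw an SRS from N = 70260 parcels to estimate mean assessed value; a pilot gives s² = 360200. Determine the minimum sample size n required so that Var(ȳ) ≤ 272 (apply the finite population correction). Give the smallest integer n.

Without fpc, n₀ = s²/D = 360200/272 = 1324.2647.
With fpc, (1 − n/N)·s²/n ≤ D requires n ≥ n₀/(1 + n₀/N) = 1324.2647/(1 + 1324.2647/70260) = 1299.7666.
Rounding up, n = 1300.

1300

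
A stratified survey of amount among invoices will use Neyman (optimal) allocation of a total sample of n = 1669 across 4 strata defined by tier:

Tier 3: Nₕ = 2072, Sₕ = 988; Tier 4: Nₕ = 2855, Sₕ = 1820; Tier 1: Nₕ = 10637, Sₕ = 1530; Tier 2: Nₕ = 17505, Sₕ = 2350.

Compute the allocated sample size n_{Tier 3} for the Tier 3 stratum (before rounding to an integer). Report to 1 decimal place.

52.8

Neyman allocation: nₕ = n·NₕSₕ / Σⱼ NⱼSⱼ.
Σ NⱼSⱼ = 2072·988 + 2855·1820 + 10637·1530 + 17505·2350 = 6.4654596 × 10^7.
n_{Tier 3} = 1669·2072·988 / (6.4654596 × 10^7) = 52.8.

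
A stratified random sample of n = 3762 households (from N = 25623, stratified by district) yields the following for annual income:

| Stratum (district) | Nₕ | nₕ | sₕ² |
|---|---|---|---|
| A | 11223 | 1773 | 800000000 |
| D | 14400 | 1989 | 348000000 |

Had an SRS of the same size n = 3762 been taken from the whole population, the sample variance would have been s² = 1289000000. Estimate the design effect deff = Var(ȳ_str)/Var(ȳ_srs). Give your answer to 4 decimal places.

Var(ȳ_str) = Σ Wₕ²(1−fₕ)sₕ²/nₕ with Wₕ = Nₕ/25623:
  A: (11223/25623)²·(1−1773/11223)·800000000/1773 = 72889.013
  D: (14400/25623)²·(1−1989/14400)·348000000/1989 = 47627.06
  → Var(ȳ_str) = 120516.07.
Var(ȳ_srs) = (1 − 3762/25623)·1289000000/3762 = 292330.53.
deff = 120516.07 / 292330.53 = 0.4123.

0.4123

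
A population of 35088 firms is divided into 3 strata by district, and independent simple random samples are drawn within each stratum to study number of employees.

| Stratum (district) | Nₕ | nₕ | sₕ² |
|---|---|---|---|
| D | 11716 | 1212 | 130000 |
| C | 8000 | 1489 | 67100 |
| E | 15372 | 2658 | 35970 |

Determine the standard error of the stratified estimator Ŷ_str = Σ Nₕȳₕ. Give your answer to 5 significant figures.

Var(Ŷ_str) = Σₕ Nₕ²(1 − fₕ)sₕ²/nₕ.
D: 11716²·(1 − 1212/11716)·130000/1212 = 1.3200027 × 10^10.
C: 8000²·(1 − 1489/8000)·67100/1489 = 2.3472833 × 10^9.
E: 15372²·(1 − 2658/15372)·35970/2658 = 2.6448317 × 10^9.
Sum = 1.8192142 × 10^10.
SE = √(1.8192142 × 10^10) = 134880.

134880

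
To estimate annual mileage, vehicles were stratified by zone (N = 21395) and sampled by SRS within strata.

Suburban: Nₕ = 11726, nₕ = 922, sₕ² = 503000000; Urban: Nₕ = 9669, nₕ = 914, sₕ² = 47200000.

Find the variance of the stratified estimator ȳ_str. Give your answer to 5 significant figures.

160540

Var(ȳ_str) = Σₕ Wₕ²(1 − fₕ)sₕ²/nₕ with Wₕ = Nₕ/N, N = 21395.
Suburban: Wₕ = 0.54807198; term = 0.54807198²·(1 − 0.07862869)·503000000/922 = 150989.57.
Urban: Wₕ = 0.45192802; term = 0.45192802²·(1 − 0.09452891)·47200000/914 = 9550.1223.
Sum = 160539.69.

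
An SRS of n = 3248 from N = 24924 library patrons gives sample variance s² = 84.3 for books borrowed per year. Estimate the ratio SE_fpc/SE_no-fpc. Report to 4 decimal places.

0.9326

f = n/N = 3248/24924 = 0.13031616.
SE_no-fpc = √(s²/n) = 0.1611038; SE_fpc = √((1−f)s²/n) = 0.15024031.
Ratio = √(1−f) = 0.93256841.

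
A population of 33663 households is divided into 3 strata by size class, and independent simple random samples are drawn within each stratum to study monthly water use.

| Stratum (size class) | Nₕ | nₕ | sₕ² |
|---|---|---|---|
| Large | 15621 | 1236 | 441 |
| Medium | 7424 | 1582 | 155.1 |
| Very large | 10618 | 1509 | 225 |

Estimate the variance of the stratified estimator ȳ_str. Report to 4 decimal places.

Var(ȳ_str) = Σₕ Wₕ²(1 − fₕ)sₕ²/nₕ with Wₕ = Nₕ/N, N = 33663.
Large: Wₕ = 0.46404064; term = 0.46404064²·(1 − 0.07912426)·441/1236 = 0.070751098.
Medium: Wₕ = 0.22053887; term = 0.22053887²·(1 − 0.21309267)·155.1/1582 = 0.0037523142.
Very large: Wₕ = 0.31542049; term = 0.31542049²·(1 − 0.14211716)·225/1509 = 0.012726268.
Sum = 0.08722968.

0.0872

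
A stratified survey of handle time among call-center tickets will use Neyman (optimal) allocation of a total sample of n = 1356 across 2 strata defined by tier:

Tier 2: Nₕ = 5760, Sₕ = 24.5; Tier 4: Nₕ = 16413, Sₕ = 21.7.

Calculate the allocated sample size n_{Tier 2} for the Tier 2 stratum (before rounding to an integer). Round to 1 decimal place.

384.8

Neyman allocation: nₕ = n·NₕSₕ / Σⱼ NⱼSⱼ.
Σ NⱼSⱼ = 5760·24.5 + 16413·21.7 = 497282.1.
n_{Tier 2} = 1356·5760·24.5 / 497282.1 = 384.8.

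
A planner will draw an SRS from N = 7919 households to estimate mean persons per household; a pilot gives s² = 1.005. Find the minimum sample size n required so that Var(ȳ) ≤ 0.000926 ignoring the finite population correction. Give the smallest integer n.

Without fpc, n₀ = s²/D = 1.005/0.000926 = 1085.3132.
Rounding up, n = 1086.

1086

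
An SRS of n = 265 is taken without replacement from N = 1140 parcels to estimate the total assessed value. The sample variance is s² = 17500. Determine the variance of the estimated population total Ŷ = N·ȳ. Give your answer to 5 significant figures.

Var(Ŷ) = N²·Var(ȳ) = N²·(1 − n/N)·s²/n.
f = 265/1140 = 0.23245614; Var(ȳ) = 0.76754386·17500/265 = 50.686859.
Var(Ŷ) = 1140² · 50.686859 = 6.5872642 × 10^7.

6.5873 × 10^7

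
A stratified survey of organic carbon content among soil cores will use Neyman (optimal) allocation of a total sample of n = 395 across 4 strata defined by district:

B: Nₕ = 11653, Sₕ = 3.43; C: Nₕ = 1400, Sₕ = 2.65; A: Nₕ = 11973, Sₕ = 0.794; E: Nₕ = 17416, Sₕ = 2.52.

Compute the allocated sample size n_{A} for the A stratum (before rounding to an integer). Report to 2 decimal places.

38.68

Neyman allocation: nₕ = n·NₕSₕ / Σⱼ NⱼSⱼ.
Σ NⱼSⱼ = 11653·3.43 + 1400·2.65 + 11973·0.794 + 17416·2.52 = 97074.672.
n_{A} = 395·11973·0.794 / 97074.672 = 38.68.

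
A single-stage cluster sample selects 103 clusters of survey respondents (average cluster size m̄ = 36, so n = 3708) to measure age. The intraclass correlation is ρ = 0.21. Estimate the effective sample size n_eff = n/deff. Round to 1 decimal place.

444.1

deff = 1 + (36 − 1)·0.21 = 1 + 7.35 = 8.35.
n_eff = 3708 / 8.35 = 444.1.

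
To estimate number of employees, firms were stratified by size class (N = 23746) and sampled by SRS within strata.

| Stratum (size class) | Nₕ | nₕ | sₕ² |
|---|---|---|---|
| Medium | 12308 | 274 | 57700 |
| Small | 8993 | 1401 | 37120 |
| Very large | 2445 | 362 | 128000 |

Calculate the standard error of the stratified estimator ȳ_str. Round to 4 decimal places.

Var(ȳ_str) = Σₕ Wₕ²(1 − fₕ)sₕ²/nₕ with Wₕ = Nₕ/N, N = 23746.
Medium: Wₕ = 0.51831887; term = 0.51831887²·(1 − 0.02226194)·57700/274 = 55.31486.
Small: Wₕ = 0.37871642; term = 0.37871642²·(1 − 0.15578783)·37120/1401 = 3.2081133.
Very large: Wₕ = 0.10296471; term = 0.10296471²·(1 − 0.14805726)·128000/362 = 3.1936595.
Sum = 61.716633.
SE = √(61.716633) = 7.8560.

7.8560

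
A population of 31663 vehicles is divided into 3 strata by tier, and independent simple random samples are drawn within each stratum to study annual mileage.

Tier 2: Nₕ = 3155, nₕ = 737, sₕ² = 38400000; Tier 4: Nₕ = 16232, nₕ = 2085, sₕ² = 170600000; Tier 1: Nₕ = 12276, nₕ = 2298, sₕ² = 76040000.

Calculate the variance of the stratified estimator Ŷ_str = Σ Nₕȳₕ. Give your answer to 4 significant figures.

2.324 × 10^13

Var(Ŷ_str) = Σₕ Nₕ²(1 − fₕ)sₕ²/nₕ.
Tier 2: 3155²·(1 − 737/3155)·38400000/737 = 3.9748377 × 10^11.
Tier 4: 16232²·(1 − 2085/16232)·170600000/2085 = 1.8789246 × 10^13.
Tier 1: 12276²·(1 − 2298/12276)·76040000/2298 = 4.053148 × 10^12.
Sum = 2.3239878 × 10^13.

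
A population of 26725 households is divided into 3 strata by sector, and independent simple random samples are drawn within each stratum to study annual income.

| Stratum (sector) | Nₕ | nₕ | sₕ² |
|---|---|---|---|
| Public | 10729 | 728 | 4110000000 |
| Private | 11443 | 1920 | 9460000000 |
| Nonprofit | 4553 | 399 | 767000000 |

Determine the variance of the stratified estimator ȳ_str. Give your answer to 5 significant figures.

1.6508 × 10^6

Var(ȳ_str) = Σₕ Wₕ²(1 − fₕ)sₕ²/nₕ with Wₕ = Nₕ/N, N = 26725.
Public: Wₕ = 0.40145931; term = 0.40145931²·(1 − 0.06785348)·4110000000/728 = 848159.81.
Private: Wₕ = 0.42817587; term = 0.42817587²·(1 − 0.16778817)·9460000000/1920 = 751740.87.
Nonprofit: Wₕ = 0.17036483; term = 0.17036483²·(1 − 0.08763453)·767000000/399 = 50903.915.
Sum = 1.6508046 × 10^6.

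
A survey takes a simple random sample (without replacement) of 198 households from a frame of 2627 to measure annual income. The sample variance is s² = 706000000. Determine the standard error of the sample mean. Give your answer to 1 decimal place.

1815.7

Under SRS without replacement, Var(ȳ) = (1 − f)·s²/n with f = n/N = 198/2627 = 0.07537115.
Var(ȳ) = (1 − 0.07537115)·706000000/198 = 0.92462885·3.5656566 × 10^6 = 3.2969089 × 10^6.
SE(ȳ) = √(3.2969089 × 10^6) = 1815.7.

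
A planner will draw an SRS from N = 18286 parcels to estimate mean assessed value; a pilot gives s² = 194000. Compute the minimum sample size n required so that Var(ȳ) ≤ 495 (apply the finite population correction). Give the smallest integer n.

384

Without fpc, n₀ = s²/D = 194000/495 = 391.9192.
With fpc, (1 − n/N)·s²/n ≤ D requires n ≥ n₀/(1 + n₀/N) = 391.9192/(1 + 391.9192/18286) = 383.6956.
Rounding up, n = 384.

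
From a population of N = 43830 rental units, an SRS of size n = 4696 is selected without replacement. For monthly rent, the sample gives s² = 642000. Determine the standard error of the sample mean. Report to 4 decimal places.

11.0483

Under SRS without replacement, Var(ȳ) = (1 − f)·s²/n with f = n/N = 4696/43830 = 0.10714123.
Var(ȳ) = (1 − 0.10714123)·642000/4696 = 0.89285877·136.7121 = 122.06459.
SE(ȳ) = √(122.06459) = 11.0483.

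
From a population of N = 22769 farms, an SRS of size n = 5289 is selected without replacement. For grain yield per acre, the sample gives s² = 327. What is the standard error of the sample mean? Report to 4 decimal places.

Under SRS without replacement, Var(ȳ) = (1 − f)·s²/n with f = n/N = 5289/22769 = 0.23228952.
Var(ȳ) = (1 − 0.23228952)·327/5289 = 0.76771048·0.061826432 = 0.0474648.
SE(ȳ) = √(0.0474648) = 0.2179.

0.2179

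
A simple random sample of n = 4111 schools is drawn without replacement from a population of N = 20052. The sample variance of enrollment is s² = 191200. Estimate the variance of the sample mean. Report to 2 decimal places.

Under SRS without replacement, Var(ȳ) = (1 − f)·s²/n with f = n/N = 4111/20052 = 0.20501696.
Var(ȳ) = (1 − 0.20501696)·191200/4111 = 0.79498304·46.509365 = 36.974157.

36.97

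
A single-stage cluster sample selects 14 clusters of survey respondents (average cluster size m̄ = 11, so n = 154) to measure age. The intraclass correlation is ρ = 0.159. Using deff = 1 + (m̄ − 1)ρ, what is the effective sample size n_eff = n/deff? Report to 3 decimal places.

deff = 1 + (11 − 1)·0.159 = 1 + 1.59 = 2.59.
n_eff = 154 / 2.59 = 59.459.

59.459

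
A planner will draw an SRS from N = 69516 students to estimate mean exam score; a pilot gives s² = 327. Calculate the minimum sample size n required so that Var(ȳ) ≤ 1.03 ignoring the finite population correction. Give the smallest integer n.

Without fpc, n₀ = s²/D = 327/1.03 = 317.4757.
Rounding up, n = 318.

318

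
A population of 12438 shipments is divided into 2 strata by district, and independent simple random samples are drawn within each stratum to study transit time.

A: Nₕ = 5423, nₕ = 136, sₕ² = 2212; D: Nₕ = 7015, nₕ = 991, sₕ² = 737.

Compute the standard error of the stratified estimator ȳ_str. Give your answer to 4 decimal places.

Var(ȳ_str) = Σₕ Wₕ²(1 − fₕ)sₕ²/nₕ with Wₕ = Nₕ/N, N = 12438.
A: Wₕ = 0.43600257; term = 0.43600257²·(1 − 0.02507837)·2212/136 = 3.0143524.
D: Wₕ = 0.56399743; term = 0.56399743²·(1 − 0.14126871)·737/991 = 0.20314464.
Sum = 3.217497.
SE = √(3.217497) = 1.7937.

1.7937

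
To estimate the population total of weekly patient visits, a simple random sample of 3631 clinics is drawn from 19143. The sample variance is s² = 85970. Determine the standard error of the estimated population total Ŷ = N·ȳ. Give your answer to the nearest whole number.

Var(Ŷ) = N²·Var(ȳ) = N²·(1 − n/N)·s²/n.
f = 3631/19143 = 0.18967769; Var(ȳ) = 0.81032231·85970/3631 = 19.185736.
Var(Ŷ) = 19143² · 19.185736 = 7.0306983 × 10^9.
SE(Ŷ) = √(7.0306983 × 10^9) = 83849.

83849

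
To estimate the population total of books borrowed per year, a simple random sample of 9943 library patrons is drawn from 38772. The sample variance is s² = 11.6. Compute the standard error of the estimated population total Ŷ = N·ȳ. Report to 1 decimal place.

1141.9

Var(Ŷ) = N²·Var(ȳ) = N²·(1 − n/N)·s²/n.
f = 9943/38772 = 0.25644795; Var(ȳ) = 0.74355205·11.6/9943 = 8.6746493 × 10^-4.
Var(Ŷ) = 38772² · (8.6746493 × 10^-4) = 1.3040323 × 10^6.
SE(Ŷ) = √(1.3040323 × 10^6) = 1141.9.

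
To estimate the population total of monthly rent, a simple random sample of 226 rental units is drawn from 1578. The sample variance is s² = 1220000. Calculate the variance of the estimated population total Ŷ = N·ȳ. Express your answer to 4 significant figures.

1.152 × 10^10

Var(Ŷ) = N²·Var(ȳ) = N²·(1 − n/N)·s²/n.
f = 226/1578 = 0.14321926; Var(ȳ) = 0.85678074·1220000/226 = 4625.0995.
Var(Ŷ) = 1578² · 4625.0995 = 1.1516886 × 10^10.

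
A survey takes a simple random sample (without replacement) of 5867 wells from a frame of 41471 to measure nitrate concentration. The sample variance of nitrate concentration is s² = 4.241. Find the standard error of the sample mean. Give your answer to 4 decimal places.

Under SRS without replacement, Var(ȳ) = (1 − f)·s²/n with f = n/N = 5867/41471 = 0.14147235.
Var(ȳ) = (1 − 0.14147235)·4.241/5867 = 0.85852765·7.2285666 × 10^-4 = 6.2059242 × 10^-4.
SE(ȳ) = √(6.2059242 × 10^-4) = 0.0249.

0.0249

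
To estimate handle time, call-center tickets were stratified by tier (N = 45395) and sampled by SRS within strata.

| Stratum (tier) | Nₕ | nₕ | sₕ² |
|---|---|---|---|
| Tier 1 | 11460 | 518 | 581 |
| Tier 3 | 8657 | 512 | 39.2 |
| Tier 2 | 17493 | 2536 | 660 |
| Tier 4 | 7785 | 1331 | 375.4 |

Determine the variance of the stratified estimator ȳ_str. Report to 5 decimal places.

Var(ȳ_str) = Σₕ Wₕ²(1 − fₕ)sₕ²/nₕ with Wₕ = Nₕ/N, N = 45395.
Tier 1: Wₕ = 0.25245071; term = 0.25245071²·(1 − 0.04520070)·581/518 = 0.068251415.
Tier 3: Wₕ = 0.19070382; term = 0.19070382²·(1 − 0.05914289)·39.2/512 = 0.0026197423.
Tier 2: Wₕ = 0.38535081; term = 0.38535081²·(1 − 0.14497227)·660/2536 = 0.033043606.
Tier 4: Wₕ = 0.17149466; term = 0.17149466²·(1 − 0.17096981)·375.4/1331 = 0.0068768215.
Sum = 0.11079158.

0.11079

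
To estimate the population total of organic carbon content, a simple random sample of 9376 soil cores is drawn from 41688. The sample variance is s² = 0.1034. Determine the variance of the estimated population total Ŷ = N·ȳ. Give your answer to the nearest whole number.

14855

Var(Ŷ) = N²·Var(ȳ) = N²·(1 − n/N)·s²/n.
f = 9376/41688 = 0.22490885; Var(ȳ) = 0.77509115·0.1034/9376 = 8.5478269 × 10^-6.
Var(Ŷ) = 41688² · (8.5478269 × 10^-6) = 14855.177.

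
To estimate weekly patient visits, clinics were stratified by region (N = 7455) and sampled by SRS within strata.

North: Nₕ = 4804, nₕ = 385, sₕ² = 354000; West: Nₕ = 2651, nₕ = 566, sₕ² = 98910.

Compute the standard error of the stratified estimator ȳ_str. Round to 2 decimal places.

Var(ȳ_str) = Σₕ Wₕ²(1 − fₕ)sₕ²/nₕ with Wₕ = Nₕ/N, N = 7455.
North: Wₕ = 0.64439973; term = 0.64439973²·(1 − 0.08014155)·354000/385 = 351.21596.
West: Wₕ = 0.35560027; term = 0.35560027²·(1 − 0.21350434)·98910/566 = 17.379779.
Sum = 368.59574.
SE = √(368.59574) = 19.20.

19.20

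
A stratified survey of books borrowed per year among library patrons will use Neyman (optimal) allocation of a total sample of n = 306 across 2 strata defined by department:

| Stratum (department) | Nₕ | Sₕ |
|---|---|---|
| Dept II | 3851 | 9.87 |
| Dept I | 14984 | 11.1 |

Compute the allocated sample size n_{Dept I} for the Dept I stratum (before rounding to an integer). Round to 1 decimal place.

Neyman allocation: nₕ = n·NₕSₕ / Σⱼ NⱼSⱼ.
Σ NⱼSⱼ = 3851·9.87 + 14984·11.1 = 204331.77.
n_{Dept I} = 306·14984·11.1 / 204331.77 = 249.1.

249.1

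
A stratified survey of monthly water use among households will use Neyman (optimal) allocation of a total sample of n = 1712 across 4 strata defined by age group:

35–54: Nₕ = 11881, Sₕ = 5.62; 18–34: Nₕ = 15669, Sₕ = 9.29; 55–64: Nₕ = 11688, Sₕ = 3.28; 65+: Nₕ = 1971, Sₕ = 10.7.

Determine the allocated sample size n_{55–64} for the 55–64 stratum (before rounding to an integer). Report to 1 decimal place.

Neyman allocation: nₕ = n·NₕSₕ / Σⱼ NⱼSⱼ.
Σ NⱼSⱼ = 11881·5.62 + 15669·9.29 + 11688·3.28 + 1971·10.7 = 271762.57.
n_{55–64} = 1712·11688·3.28 / 271762.57 = 241.5.

241.5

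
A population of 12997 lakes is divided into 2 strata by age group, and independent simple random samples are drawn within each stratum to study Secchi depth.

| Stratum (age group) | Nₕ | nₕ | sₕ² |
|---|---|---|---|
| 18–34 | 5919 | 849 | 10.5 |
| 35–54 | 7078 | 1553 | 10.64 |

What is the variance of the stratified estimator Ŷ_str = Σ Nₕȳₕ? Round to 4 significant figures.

Var(Ŷ_str) = Σₕ Nₕ²(1 − fₕ)sₕ²/nₕ.
18–34: 5919²·(1 − 849/5919)·10.5/849 = 371140.12.
35–54: 7078²·(1 − 1553/7078)·10.64/1553 = 267924.86.
Sum = 639064.98.

639100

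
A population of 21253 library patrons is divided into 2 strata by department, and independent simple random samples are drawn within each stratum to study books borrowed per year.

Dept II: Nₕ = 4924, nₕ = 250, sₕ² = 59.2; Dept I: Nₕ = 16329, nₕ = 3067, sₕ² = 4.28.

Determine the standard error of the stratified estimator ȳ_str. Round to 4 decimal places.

Var(ȳ_str) = Σₕ Wₕ²(1 − fₕ)sₕ²/nₕ with Wₕ = Nₕ/N, N = 21253.
Dept II: Wₕ = 0.23168494; term = 0.23168494²·(1 − 0.05077173)·59.2/250 = 0.012065573.
Dept I: Wₕ = 0.76831506; term = 0.76831506²·(1 − 0.18782534)·4.28/3067 = 6.690493 × 10^-4.
Sum = 0.012734622.
SE = √(0.012734622) = 0.1128.

0.1128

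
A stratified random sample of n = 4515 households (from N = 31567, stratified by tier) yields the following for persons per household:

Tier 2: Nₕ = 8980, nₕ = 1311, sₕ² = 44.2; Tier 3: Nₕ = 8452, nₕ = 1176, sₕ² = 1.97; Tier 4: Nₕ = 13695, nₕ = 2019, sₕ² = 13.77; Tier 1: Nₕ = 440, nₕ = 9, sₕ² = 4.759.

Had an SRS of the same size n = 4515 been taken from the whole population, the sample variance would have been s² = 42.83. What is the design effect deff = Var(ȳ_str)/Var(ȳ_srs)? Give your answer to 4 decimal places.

Var(ȳ_str) = Σ Wₕ²(1−fₕ)sₕ²/nₕ with Wₕ = Nₕ/31567:
  Tier 2: (8980/31567)²·(1−1311/8980)·44.2/1311 = 0.002330065
  Tier 3: (8452/31567)²·(1−1176/8452)·1.97/1176 = 1.0338189 × 10^-4
  Tier 4: (13695/31567)²·(1−2019/13695)·13.77/2019 = 0.0010944278
  Tier 1: (440/31567)²·(1−9/440)·4.759/9 = 1.006321 × 10^-4
  → Var(ȳ_str) = 0.0036285068.
Var(ȳ_srs) = (1 − 4515/31567)·42.83/4515 = 0.0081293606.
deff = 0.0036285068 / 0.0081293606 = 0.4463.

0.4463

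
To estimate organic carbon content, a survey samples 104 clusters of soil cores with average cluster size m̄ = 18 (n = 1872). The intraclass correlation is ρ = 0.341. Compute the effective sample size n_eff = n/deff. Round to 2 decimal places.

deff = 1 + (18 − 1)·0.341 = 1 + 5.797 = 6.797.
n_eff = 1872 / 6.797 = 275.42.

275.42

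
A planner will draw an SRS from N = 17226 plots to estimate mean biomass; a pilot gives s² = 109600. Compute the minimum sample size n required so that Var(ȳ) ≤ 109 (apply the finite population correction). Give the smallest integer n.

Without fpc, n₀ = s²/D = 109600/109 = 1005.5046.
With fpc, (1 − n/N)·s²/n ≤ D requires n ≥ n₀/(1 + n₀/N) = 1005.5046/(1 + 1005.5046/17226) = 950.0490.
Rounding up, n = 951.

951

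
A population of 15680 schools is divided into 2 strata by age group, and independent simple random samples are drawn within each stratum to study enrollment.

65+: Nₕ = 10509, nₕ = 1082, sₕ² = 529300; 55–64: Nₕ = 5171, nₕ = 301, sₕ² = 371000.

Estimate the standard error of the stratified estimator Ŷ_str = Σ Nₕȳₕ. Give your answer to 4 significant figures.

Var(Ŷ_str) = Σₕ Nₕ²(1 − fₕ)sₕ²/nₕ.
65+: 10509²·(1 − 1082/10509)·529300/1082 = 4.8462915 × 10^10.
55–64: 5171²·(1 − 301/5171)·371000/301 = 3.1039228 × 10^10.
Sum = 7.9502143 × 10^10.
SE = √(7.9502143 × 10^10) = 282000.

282000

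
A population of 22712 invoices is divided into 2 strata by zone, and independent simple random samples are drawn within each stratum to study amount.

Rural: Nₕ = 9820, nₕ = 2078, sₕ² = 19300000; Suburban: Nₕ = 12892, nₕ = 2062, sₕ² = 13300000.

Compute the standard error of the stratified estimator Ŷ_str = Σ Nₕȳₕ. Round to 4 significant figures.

1.268 × 10^6

Var(Ŷ_str) = Σₕ Nₕ²(1 − fₕ)sₕ²/nₕ.
Rural: 9820²·(1 − 2078/9820)·19300000/2078 = 7.061166 × 10^11.
Suburban: 12892²·(1 − 2062/12892)·13300000/2062 = 9.0055809 × 10^11.
Sum = 1.6066747 × 10^12.
SE = √(1.6066747 × 10^12) = 1.268 × 10^6.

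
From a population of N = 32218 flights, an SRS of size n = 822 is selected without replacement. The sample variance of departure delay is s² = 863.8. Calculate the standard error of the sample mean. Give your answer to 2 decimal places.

Under SRS without replacement, Var(ȳ) = (1 − f)·s²/n with f = n/N = 822/32218 = 0.02551369.
Var(ȳ) = (1 − 0.02551369)·863.8/822 = 0.97448631·1.0508516 = 1.0240405.
SE(ȳ) = √(1.0240405) = 1.01.

1.01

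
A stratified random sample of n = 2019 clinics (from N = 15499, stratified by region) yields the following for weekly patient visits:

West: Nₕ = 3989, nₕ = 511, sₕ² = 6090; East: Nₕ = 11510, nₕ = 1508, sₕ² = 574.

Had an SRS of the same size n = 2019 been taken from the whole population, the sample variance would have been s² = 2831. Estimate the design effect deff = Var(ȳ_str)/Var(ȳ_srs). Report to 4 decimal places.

0.7140

Var(ȳ_str) = Σ Wₕ²(1−fₕ)sₕ²/nₕ with Wₕ = Nₕ/15499:
  West: (3989/15499)²·(1−511/3989)·6090/511 = 0.68830773
  East: (11510/15499)²·(1−1508/11510)·574/1508 = 0.18241702
  → Var(ȳ_str) = 0.87072475.
Var(ȳ_srs) = (1 − 2019/15499)·2831/2019 = 1.2195224.
deff = 0.87072475 / 1.2195224 = 0.7140.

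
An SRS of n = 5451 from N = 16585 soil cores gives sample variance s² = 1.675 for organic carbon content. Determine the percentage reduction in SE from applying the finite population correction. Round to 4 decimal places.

f = n/N = 5451/16585 = 0.32867049.
SE_no-fpc = √(s²/n) = 0.017529491; SE_fpc = √((1−f)s²/n) = 0.014362736.
Ratio = √(1−f) = 0.81934701. Reduction = 100·(1 − 0.81934701) = 18.0653%.

18.0653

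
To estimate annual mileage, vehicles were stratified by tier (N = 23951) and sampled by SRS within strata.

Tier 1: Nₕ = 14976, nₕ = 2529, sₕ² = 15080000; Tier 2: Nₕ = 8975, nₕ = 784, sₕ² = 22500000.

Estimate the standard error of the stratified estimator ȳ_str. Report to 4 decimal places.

74.9362

Var(ȳ_str) = Σₕ Wₕ²(1 − fₕ)sₕ²/nₕ with Wₕ = Nₕ/N, N = 23951.
Tier 1: Wₕ = 0.62527661; term = 0.62527661²·(1 − 0.16887019)·15080000/2529 = 1937.6072.
Tier 2: Wₕ = 0.37472339; term = 0.37472339²·(1 − 0.08735376)·22500000/784 = 3677.8206.
Sum = 5615.4278.
SE = √(5615.4278) = 74.9362.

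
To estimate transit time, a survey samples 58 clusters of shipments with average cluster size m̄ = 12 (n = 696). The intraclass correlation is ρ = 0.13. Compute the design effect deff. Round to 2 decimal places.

deff = 1 + (12 − 1)·0.13 = 1 + 1.43 = 2.43.

2.43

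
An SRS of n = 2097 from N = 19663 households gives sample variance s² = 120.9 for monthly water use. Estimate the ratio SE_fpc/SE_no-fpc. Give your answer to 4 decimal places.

f = n/N = 2097/19663 = 0.10664700.
SE_no-fpc = √(s²/n) = 0.24011204; SE_fpc = √((1−f)s²/n) = 0.22694754.
Ratio = √(1−f) = 0.94517353.

0.9452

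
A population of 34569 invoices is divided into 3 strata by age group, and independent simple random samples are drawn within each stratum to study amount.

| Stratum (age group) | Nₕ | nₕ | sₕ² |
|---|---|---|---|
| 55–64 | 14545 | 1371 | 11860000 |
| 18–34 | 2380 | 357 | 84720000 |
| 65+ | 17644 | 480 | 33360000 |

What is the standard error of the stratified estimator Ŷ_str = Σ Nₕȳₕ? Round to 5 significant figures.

Var(Ŷ_str) = Σₕ Nₕ²(1 − fₕ)sₕ²/nₕ.
55–64: 14545²·(1 − 1371/14545)·11860000/1371 = 1.6575957 × 10^12.
18–34: 2380²·(1 − 357/2380)·84720000/357 = 1.1425904 × 10^12.
65+: 17644²·(1 − 480/17644)·33360000/480 = 2.1047492 × 10^13.
Sum = 2.3847678 × 10^13.
SE = √(2.3847678 × 10^13) = 4.8834 × 10^6.

4.8834 × 10^6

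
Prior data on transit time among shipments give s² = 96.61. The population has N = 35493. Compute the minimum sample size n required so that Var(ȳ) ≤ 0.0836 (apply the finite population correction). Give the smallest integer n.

1120

Without fpc, n₀ = s²/D = 96.61/0.0836 = 1155.6220.
With fpc, (1 − n/N)·s²/n ≤ D requires n ≥ n₀/(1 + n₀/N) = 1155.6220/(1 + 1155.6220/35493) = 1119.1824.
Rounding up, n = 1120.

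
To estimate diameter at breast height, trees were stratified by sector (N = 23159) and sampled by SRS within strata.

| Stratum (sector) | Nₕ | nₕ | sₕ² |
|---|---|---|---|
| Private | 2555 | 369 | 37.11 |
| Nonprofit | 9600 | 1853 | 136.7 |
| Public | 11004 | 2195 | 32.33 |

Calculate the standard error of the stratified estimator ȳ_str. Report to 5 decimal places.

Var(ȳ_str) = Σₕ Wₕ²(1 − fₕ)sₕ²/nₕ with Wₕ = Nₕ/N, N = 23159.
Private: Wₕ = 0.11032428; term = 0.11032428²·(1 − 0.14442270)·37.11/369 = 0.0010472878.
Nonprofit: Wₕ = 0.41452567; term = 0.41452567²·(1 − 0.19302083)·136.7/1853 = 0.010229591.
Public: Wₕ = 0.47515005; term = 0.47515005²·(1 − 0.19947292)·32.33/2195 = 0.0026620044.
Sum = 0.013938883.
SE = √(0.013938883) = 0.11806.

0.11806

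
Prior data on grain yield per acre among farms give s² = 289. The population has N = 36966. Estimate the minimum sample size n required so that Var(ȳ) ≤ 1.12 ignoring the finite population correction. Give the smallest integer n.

259

Without fpc, n₀ = s²/D = 289/1.12 = 258.0357.
Rounding up, n = 259.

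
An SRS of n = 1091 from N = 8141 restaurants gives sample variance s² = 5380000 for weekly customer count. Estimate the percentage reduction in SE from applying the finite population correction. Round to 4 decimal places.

f = n/N = 1091/8141 = 0.13401302.
SE_no-fpc = √(s²/n) = 70.2229; SE_fpc = √((1−f)s²/n) = 65.348322.
Ratio = √(1−f) = 0.93058421. Reduction = 100·(1 − 0.93058421) = 6.9416%.

6.9416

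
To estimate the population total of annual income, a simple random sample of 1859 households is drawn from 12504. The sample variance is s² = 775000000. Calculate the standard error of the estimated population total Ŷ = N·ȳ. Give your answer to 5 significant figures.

Var(Ŷ) = N²·Var(ȳ) = N²·(1 − n/N)·s²/n.
f = 1859/12504 = 0.14867242; Var(ȳ) = 0.85132758·775000000/1859 = 354910.64.
Var(Ŷ) = 12504² · 354910.64 = 5.5490284 × 10^13.
SE(Ŷ) = √(5.5490284 × 10^13) = 7.4492 × 10^6.

7.4492 × 10^6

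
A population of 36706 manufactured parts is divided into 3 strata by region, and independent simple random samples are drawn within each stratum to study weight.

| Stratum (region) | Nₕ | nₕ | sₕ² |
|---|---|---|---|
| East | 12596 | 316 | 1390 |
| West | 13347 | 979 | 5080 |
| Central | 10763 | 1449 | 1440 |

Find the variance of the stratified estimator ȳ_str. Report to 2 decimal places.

1.21

Var(ȳ_str) = Σₕ Wₕ²(1 − fₕ)sₕ²/nₕ with Wₕ = Nₕ/N, N = 36706.
East: Wₕ = 0.34315916; term = 0.34315916²·(1 − 0.02508733)·1390/316 = 0.50499214.
West: Wₕ = 0.36361903; term = 0.36361903²·(1 − 0.07334982)·5080/979 = 0.63575537.
Central: Wₕ = 0.29322182; term = 0.29322182²·(1 − 0.13462789)·1440/1449 = 0.073941722.
Sum = 1.2146892.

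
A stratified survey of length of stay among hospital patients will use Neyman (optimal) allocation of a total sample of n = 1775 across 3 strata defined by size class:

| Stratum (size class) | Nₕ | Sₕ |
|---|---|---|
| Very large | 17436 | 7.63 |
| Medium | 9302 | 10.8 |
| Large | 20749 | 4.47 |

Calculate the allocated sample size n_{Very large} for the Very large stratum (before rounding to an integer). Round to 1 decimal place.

723.8

Neyman allocation: nₕ = n·NₕSₕ / Σⱼ NⱼSⱼ.
Σ NⱼSⱼ = 17436·7.63 + 9302·10.8 + 20749·4.47 = 326246.31.
n_{Very large} = 1775·17436·7.63 / 326246.31 = 723.8.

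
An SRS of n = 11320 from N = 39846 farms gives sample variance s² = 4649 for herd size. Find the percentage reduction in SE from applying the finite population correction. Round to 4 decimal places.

15.3888

f = n/N = 11320/39846 = 0.28409376.
SE_no-fpc = √(s²/n) = 0.64085025; SE_fpc = √((1−f)s²/n) = 0.54223136.
Ratio = √(1−f) = 0.84611243. Reduction = 100·(1 − 0.84611243) = 15.3888%.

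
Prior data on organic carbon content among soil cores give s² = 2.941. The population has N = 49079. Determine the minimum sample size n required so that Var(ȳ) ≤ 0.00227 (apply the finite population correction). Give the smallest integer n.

1263

Without fpc, n₀ = s²/D = 2.941/0.00227 = 1295.5947.
With fpc, (1 − n/N)·s²/n ≤ D requires n ≥ n₀/(1 + n₀/N) = 1295.5947/(1 + 1295.5947/49079) = 1262.2730.
Rounding up, n = 1263.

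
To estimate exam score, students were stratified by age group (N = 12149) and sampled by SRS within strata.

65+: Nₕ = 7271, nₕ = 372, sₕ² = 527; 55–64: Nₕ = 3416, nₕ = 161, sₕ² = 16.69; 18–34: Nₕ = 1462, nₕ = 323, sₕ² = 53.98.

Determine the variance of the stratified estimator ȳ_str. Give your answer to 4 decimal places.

Var(ȳ_str) = Σₕ Wₕ²(1 − fₕ)sₕ²/nₕ with Wₕ = Nₕ/N, N = 12149.
65+: Wₕ = 0.59848547; term = 0.59848547²·(1 − 0.05116215)·527/372 = 0.48146742.
55–64: Wₕ = 0.28117541; term = 0.28117541²·(1 − 0.04713115)·16.69/161 = 0.0078094105.
18–34: Wₕ = 0.12033912; term = 0.12033912²·(1 − 0.22093023)·53.98/323 = 0.0018854733.
Sum = 0.4911623.

0.4912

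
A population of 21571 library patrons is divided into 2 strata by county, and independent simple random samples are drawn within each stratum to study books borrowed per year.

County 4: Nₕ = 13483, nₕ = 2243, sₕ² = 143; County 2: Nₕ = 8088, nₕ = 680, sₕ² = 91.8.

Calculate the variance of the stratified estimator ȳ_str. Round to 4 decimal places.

0.0381

Var(ȳ_str) = Σₕ Wₕ²(1 − fₕ)sₕ²/nₕ with Wₕ = Nₕ/N, N = 21571.
County 4: Wₕ = 0.62505215; term = 0.62505215²·(1 − 0.16635764)·143/2243 = 0.020764384.
County 2: Wₕ = 0.37494785; term = 0.37494785²·(1 − 0.08407517)·91.8/680 = 0.017383424.
Sum = 0.038147808.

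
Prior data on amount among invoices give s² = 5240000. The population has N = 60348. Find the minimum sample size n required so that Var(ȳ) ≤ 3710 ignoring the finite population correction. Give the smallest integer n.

Without fpc, n₀ = s²/D = 5240000/3710 = 1412.3989.
Rounding up, n = 1413.

1413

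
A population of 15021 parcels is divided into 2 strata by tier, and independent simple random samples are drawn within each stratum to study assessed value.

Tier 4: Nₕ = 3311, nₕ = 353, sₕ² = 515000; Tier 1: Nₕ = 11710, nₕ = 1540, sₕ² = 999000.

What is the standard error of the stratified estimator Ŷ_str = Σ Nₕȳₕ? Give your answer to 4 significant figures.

Var(Ŷ_str) = Σₕ Nₕ²(1 − fₕ)sₕ²/nₕ.
Tier 4: 3311²·(1 − 353/3311)·515000/353 = 1.4288606 × 10^10.
Tier 1: 11710²·(1 − 1540/11710)·999000/1540 = 7.7254292 × 10^10.
Sum = 9.1542898 × 10^10.
SE = √(9.1542898 × 10^10) = 302600.

302600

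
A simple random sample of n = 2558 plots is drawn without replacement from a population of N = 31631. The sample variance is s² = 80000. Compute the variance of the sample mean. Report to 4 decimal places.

Under SRS without replacement, Var(ȳ) = (1 − f)·s²/n with f = n/N = 2558/31631 = 0.08087003.
Var(ȳ) = (1 − 0.08087003)·80000/2558 = 0.91912997·31.274433 = 28.745269.

28.7453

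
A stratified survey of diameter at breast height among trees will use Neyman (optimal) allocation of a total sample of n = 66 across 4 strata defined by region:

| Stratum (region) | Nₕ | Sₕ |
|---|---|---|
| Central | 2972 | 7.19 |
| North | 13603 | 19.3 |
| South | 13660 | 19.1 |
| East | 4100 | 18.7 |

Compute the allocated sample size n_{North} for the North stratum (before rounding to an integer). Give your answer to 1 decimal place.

Neyman allocation: nₕ = n·NₕSₕ / Σⱼ NⱼSⱼ.
Σ NⱼSⱼ = 2972·7.19 + 13603·19.3 + 13660·19.1 + 4100·18.7 = 621482.58.
n_{North} = 66·13603·19.3 / 621482.58 = 27.9.

27.9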